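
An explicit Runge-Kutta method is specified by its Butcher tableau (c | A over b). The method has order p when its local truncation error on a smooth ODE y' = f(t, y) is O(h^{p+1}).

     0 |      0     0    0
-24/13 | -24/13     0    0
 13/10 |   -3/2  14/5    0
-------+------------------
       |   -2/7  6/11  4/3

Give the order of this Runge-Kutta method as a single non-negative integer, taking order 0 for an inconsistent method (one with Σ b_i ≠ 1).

0

b = (-2/7, 6/11, 4/3)
c = (0, -24/13, 13/10)
Ac = (0, 0, -336/65)
Σ b_i: (-2/7)·1 + 6/11·1 + 4/3·1 = 368/231 ≠ 1 ⇒ order 0.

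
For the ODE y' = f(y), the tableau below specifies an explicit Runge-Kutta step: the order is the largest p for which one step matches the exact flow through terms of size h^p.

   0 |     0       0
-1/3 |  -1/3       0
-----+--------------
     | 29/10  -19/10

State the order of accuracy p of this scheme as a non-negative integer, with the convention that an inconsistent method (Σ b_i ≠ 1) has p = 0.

1

b = (29/10, -19/10)
c = (0, -1/3)
Σ b_i: 29/10·1 + (-19/10)·1 = 1 ✓
b·c: (-19/10)·(-1/3) = 19/30 ≠ 1/2 ⇒ order 1.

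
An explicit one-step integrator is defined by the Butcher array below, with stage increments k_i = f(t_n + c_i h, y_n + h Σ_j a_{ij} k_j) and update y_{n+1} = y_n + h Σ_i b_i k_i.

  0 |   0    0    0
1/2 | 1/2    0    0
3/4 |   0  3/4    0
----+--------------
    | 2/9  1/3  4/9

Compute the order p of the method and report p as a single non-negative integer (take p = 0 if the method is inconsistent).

b = (2/9, 1/3, 4/9)
c = (0, 1/2, 3/4)
Ac = (0, 0, 3/8)
Σ b_i: 2/9·1 + 1/3·1 + 4/9·1 = 1 ✓
b·c: 1/3·1/2 + 4/9·3/4 = 1/2 ✓
b·c²: 1/3·1/4 + 4/9·9/16 = 1/3 ✓
b·Ac: 4/9·3/8 = 1/6 ✓; 3 stages ⇒ order 3.

3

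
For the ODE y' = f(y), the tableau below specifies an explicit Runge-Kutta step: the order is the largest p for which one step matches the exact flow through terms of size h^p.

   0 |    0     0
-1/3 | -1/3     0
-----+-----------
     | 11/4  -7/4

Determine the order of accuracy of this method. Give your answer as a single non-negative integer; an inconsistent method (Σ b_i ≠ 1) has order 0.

1

b = (11/4, -7/4)
c = (0, -1/3)
Σ b_i: 11/4·1 + (-7/4)·1 = 1 ✓
b·c: (-7/4)·(-1/3) = 7/12 ≠ 1/2 ⇒ order 1.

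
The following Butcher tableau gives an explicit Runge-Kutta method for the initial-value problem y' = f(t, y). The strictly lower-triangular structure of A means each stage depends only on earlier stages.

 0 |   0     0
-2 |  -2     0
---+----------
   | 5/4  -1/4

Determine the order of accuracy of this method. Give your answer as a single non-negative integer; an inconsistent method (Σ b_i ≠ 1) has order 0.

2

b = (5/4, -1/4)
c = (0, -2)
Σ b_i: 5/4·1 + (-1/4)·1 = 1 ✓
b·c: (-1/4)·(-2) = 1/2 ✓; 2 stages ⇒ order 2.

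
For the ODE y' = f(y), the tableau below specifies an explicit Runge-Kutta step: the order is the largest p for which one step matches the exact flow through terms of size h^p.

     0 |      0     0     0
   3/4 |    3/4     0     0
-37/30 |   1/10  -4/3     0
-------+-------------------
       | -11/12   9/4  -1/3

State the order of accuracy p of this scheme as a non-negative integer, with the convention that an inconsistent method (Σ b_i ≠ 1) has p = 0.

b = (-11/12, 9/4, -1/3)
c = (0, 3/4, -37/30)
Ac = (0, 0, -1)
Σ b_i: (-11/12)·1 + 9/4·1 + (-1/3)·1 = 1 ✓
b·c: 9/4·3/4 + (-1/3)·(-37/30) = 1511/720 ≠ 1/2 ⇒ order 1.

1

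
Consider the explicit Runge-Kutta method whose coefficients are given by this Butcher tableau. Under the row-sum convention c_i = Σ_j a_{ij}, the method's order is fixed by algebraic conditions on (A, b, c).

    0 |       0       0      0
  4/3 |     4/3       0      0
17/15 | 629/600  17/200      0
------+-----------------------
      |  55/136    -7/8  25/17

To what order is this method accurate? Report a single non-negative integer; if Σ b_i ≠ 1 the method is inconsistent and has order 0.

3

b = (55/136, -7/8, 25/17)
c = (0, 4/3, 17/15)
Ac = (0, 0, 17/150)
Σ b_i: 55/136·1 + (-7/8)·1 + 25/17·1 = 1 ✓
b·c: (-7/8)·4/3 + 25/17·17/15 = 1/2 ✓
b·c²: (-7/8)·16/9 + 25/17·289/225 = 1/3 ✓
b·Ac: 25/17·17/150 = 1/6 ✓; 3 stages ⇒ order 3.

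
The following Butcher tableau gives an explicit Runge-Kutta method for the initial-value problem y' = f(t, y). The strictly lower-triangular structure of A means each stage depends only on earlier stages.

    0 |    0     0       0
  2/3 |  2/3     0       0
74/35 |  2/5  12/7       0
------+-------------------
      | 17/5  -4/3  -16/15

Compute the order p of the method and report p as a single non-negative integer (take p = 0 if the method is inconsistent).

b = (17/5, -4/3, -16/15)
c = (0, 2/3, 74/35)
Ac = (0, 0, 8/7)
Σ b_i: 17/5·1 + (-4/3)·1 + (-16/15)·1 = 1 ✓
b·c: (-4/3)·2/3 + (-16/15)·74/35 = -4952/1575 ≠ 1/2 ⇒ order 1.

1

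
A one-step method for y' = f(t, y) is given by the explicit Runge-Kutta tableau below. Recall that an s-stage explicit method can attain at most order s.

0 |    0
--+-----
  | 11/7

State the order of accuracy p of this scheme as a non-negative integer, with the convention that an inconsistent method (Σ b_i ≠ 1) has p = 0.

0

b = (11/7)
c = (0)
Σ b_i: 11/7·1 = 11/7 ≠ 1 ⇒ order 0.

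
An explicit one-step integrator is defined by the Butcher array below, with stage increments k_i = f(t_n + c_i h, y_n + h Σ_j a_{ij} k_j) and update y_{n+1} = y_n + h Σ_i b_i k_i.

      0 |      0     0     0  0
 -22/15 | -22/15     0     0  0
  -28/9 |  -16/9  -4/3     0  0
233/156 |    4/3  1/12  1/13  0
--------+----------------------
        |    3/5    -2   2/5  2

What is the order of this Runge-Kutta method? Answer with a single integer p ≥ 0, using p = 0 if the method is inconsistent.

1

b = (3/5, -2, 2/5, 2)
c = (0, -22/15, -28/9, 233/156)
Ac = (0, 0, 88/45, -47/130)
Σ b_i: 3/5·1 + (-2)·1 + 2/5·1 + 2·1 = 1 ✓
b·c: (-2)·(-22/15) + 2/5·(-28/9) + 2·233/156 = 5471/1170 ≠ 1/2 ⇒ order 1.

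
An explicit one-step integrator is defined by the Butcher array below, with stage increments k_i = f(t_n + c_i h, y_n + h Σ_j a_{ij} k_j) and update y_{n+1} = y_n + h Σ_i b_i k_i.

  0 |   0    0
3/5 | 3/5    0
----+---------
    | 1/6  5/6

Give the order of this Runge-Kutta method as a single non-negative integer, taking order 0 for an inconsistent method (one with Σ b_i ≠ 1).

b = (1/6, 5/6)
c = (0, 3/5)
Σ b_i: 1/6·1 + 5/6·1 = 1 ✓
b·c: 5/6·3/5 = 1/2 ✓; 2 stages ⇒ order 2.

2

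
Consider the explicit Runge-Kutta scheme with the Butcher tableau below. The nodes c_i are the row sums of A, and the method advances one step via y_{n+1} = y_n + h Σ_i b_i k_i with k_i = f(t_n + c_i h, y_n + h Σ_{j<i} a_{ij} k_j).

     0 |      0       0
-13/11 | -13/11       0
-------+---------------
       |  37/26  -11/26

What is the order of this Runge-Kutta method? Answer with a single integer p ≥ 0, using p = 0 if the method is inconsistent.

2

b = (37/26, -11/26)
c = (0, -13/11)
Σ b_i: 37/26·1 + (-11/26)·1 = 1 ✓
b·c: (-11/26)·(-13/11) = 1/2 ✓; 2 stages ⇒ order 2.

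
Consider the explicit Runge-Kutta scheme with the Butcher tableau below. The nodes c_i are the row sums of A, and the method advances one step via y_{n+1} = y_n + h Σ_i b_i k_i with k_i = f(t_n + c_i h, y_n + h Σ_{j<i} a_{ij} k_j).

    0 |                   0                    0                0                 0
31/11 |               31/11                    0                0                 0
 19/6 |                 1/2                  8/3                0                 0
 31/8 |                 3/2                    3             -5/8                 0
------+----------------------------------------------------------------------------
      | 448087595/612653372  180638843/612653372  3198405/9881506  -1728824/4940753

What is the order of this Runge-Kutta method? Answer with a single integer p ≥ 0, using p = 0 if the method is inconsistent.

3

b = (448087595/612653372, 180638843/612653372, 3198405/9881506, -1728824/4940753)
c = (0, 31/11, 19/6, 31/8)
Ac = (0, 0, 248/33, 3419/528)
Σ b_i: 448087595/612653372·1 + 180638843/612653372·1 + 3198405/9881506·1 + (-1728824/4940753)·1 = 1 ✓
b·c: 180638843/612653372·31/11 + 3198405/9881506·19/6 + (-1728824/4940753)·31/8 = 1/2 ✓
b·c²: 180638843/612653372·961/121 + 3198405/9881506·361/36 + (-1728824/4940753)·961/64 = 1/3 ✓
b·Ac: 3198405/9881506·248/33 + (-1728824/4940753)·3419/528 = 1/6 ✓
b·c³: 180638843/612653372·29791/1331 + 3198405/9881506·6859/216 + (-1728824/4940753)·29791/512 = -109008123295/31304611008 ≠ 1/4 ⇒ order 3.
b·(c∘Ac): 3198405/9881506·2356/99 + (-1728824/4940753)·105989/4224 = -936676129/869572528 ≠ 1/8
b·Ac²: 3198405/9881506·7688/363 + (-1728824/4940753)·611899/34848 = 1391165113/1956538188 ≠ 1/12
b·A²c: (-1728824/4940753)·(-155/33) = 267967720/163044849 ≠ 1/24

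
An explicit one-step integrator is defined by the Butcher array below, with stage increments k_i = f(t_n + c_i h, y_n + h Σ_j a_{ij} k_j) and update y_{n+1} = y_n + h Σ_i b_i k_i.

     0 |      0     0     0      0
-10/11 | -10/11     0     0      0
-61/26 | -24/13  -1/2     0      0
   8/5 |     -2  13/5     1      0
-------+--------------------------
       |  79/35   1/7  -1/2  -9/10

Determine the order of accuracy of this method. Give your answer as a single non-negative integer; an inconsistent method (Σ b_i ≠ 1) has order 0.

b = (79/35, 1/7, -1/2, -9/10)
c = (0, -10/11, -61/26, 8/5)
Ac = (0, 0, 5/11, -1347/286)
Σ b_i: 79/35·1 + 1/7·1 + (-1/2)·1 + (-9/10)·1 = 1 ✓
b·c: 1/7·(-10/11) + (-1/2)·(-61/26) + (-9/10)·8/5 = -39719/100100 ≠ 1/2 ⇒ order 1.

1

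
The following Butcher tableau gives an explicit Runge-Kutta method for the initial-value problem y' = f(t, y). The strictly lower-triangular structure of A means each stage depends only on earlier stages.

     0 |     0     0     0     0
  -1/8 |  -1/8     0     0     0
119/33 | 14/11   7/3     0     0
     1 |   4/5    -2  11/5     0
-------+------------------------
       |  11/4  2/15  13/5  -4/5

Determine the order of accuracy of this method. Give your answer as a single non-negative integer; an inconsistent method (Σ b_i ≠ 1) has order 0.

b = (11/4, 2/15, 13/5, -4/5)
c = (0, -1/8, 119/33, 1)
Ac = (0, 0, -7/24, 491/60)
Σ b_i: 11/4·1 + 2/15·1 + 13/5·1 + (-4/5)·1 = 281/60 ≠ 1 ⇒ order 0.

0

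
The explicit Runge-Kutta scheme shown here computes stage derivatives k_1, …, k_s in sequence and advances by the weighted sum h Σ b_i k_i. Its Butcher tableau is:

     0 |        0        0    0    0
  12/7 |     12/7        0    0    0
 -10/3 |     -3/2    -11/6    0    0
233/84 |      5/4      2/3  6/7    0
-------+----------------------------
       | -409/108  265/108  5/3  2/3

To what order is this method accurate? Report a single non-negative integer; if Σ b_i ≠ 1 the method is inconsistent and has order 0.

2

b = (-409/108, 265/108, 5/3, 2/3)
c = (0, 12/7, -10/3, 233/84)
Ac = (0, 0, -22/7, -12/7)
Σ b_i: (-409/108)·1 + 265/108·1 + 5/3·1 + 2/3·1 = 1 ✓
b·c: 265/108·12/7 + 5/3·(-10/3) + 2/3·233/84 = 1/2 ✓
b·c²: 265/108·144/49 + 5/3·100/9 + 2/3·54289/7056 = 326609/10584 ≠ 1/3 ⇒ order 2.
b·Ac: 5/3·(-22/7) + 2/3·(-12/7) = -134/21 ≠ 1/6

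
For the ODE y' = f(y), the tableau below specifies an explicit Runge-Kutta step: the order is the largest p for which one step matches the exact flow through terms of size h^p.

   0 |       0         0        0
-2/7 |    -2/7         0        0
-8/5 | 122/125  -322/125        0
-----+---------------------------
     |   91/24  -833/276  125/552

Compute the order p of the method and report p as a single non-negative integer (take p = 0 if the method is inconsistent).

b = (91/24, -833/276, 125/552)
c = (0, -2/7, -8/5)
Ac = (0, 0, 92/125)
Σ b_i: 91/24·1 + (-833/276)·1 + 125/552·1 = 1 ✓
b·c: (-833/276)·(-2/7) + 125/552·(-8/5) = 1/2 ✓
b·c²: (-833/276)·4/49 + 125/552·64/25 = 1/3 ✓
b·Ac: 125/552·92/125 = 1/6 ✓; 3 stages ⇒ order 3.

3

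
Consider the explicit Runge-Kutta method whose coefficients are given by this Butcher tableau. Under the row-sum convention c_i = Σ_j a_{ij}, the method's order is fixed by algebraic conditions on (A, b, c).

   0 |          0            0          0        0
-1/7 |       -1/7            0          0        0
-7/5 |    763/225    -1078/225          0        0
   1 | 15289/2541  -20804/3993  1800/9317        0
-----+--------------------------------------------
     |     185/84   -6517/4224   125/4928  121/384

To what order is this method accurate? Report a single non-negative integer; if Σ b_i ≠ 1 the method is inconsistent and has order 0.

b = (185/84, -6517/4224, 125/4928, 121/384)
c = (0, -1/7, -7/5, 1)
Ac = (0, 0, 154/225, 172/363)
Σ b_i: 185/84·1 + (-6517/4224)·1 + 125/4928·1 + 121/384·1 = 1 ✓
b·c: (-6517/4224)·(-1/7) + 125/4928·(-7/5) + 121/384·1 = 1/2 ✓
b·c²: (-6517/4224)·1/49 + 125/4928·49/25 + 121/384·1 = 1/3 ✓
b·Ac: 125/4928·154/225 + 121/384·172/363 = 1/6 ✓
b·c³: (-6517/4224)·(-1/343) + 125/4928·(-343/125) + 121/384·1 = 1/4 ✓
b·(c∘Ac): 125/4928·(-1078/1125) + 121/384·172/363 = 1/8 ✓
b·Ac²: 125/4928·(-22/225) + 121/384·692/2541 = 1/12 ✓
b·A²c: 121/384·16/121 = 1/24 ✓; 4 stages ⇒ order 4.

4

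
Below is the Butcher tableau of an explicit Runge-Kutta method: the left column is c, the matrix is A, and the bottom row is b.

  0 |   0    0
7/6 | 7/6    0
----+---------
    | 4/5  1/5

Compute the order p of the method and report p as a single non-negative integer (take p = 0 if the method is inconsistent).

b = (4/5, 1/5)
c = (0, 7/6)
Σ b_i: 4/5·1 + 1/5·1 = 1 ✓
b·c: 1/5·7/6 = 7/30 ≠ 1/2 ⇒ order 1.

1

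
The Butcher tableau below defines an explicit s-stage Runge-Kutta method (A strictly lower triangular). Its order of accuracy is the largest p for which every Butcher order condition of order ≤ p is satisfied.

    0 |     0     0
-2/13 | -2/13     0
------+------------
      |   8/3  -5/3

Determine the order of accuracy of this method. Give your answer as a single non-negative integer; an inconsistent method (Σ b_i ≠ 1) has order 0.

b = (8/3, -5/3)
c = (0, -2/13)
Σ b_i: 8/3·1 + (-5/3)·1 = 1 ✓
b·c: (-5/3)·(-2/13) = 10/39 ≠ 1/2 ⇒ order 1.

1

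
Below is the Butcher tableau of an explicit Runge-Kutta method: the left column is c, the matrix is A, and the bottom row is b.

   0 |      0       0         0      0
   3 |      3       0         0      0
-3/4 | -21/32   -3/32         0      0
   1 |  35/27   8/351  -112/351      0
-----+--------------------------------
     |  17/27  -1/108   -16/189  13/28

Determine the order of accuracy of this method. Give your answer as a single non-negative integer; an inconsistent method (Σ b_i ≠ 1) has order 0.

b = (17/27, -1/108, -16/189, 13/28)
c = (0, 3, -3/4, 1)
Ac = (0, 0, -9/32, 4/13)
Σ b_i: 17/27·1 + (-1/108)·1 + (-16/189)·1 + 13/28·1 = 1 ✓
b·c: (-1/108)·3 + (-16/189)·(-3/4) + 13/28·1 = 1/2 ✓
b·c²: (-1/108)·9 + (-16/189)·9/16 + 13/28·1 = 1/3 ✓
b·Ac: (-16/189)·(-9/32) + 13/28·4/13 = 1/6 ✓
b·c³: (-1/108)·27 + (-16/189)·(-27/64) + 13/28·1 = 1/4 ✓
b·(c∘Ac): (-16/189)·27/128 + 13/28·4/13 = 1/8 ✓
b·Ac²: (-16/189)·(-27/32) + 13/28·1/39 = 1/12 ✓
b·A²c: 13/28·7/78 = 1/24 ✓; 4 stages ⇒ order 4.

4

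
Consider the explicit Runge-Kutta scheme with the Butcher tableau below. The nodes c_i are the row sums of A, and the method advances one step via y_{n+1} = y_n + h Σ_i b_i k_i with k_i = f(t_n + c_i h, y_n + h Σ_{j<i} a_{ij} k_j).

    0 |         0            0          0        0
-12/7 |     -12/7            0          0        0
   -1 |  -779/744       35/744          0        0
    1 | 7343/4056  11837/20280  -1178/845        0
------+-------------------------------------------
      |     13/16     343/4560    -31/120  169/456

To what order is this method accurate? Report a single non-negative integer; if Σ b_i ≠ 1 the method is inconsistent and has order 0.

b = (13/16, 343/4560, -31/120, 169/456)
c = (0, -12/7, -1, 1)
Ac = (0, 0, -5/62, 133/338)
Σ b_i: 13/16·1 + 343/4560·1 + (-31/120)·1 + 169/456·1 = 1 ✓
b·c: 343/4560·(-12/7) + (-31/120)·(-1) + 169/456·1 = 1/2 ✓
b·c²: 343/4560·144/49 + (-31/120)·1 + 169/456·1 = 1/3 ✓
b·Ac: (-31/120)·(-5/62) + 169/456·133/338 = 1/6 ✓
b·c³: 343/4560·(-1728/343) + (-31/120)·(-1) + 169/456·1 = 1/4 ✓
b·(c∘Ac): (-31/120)·5/62 + 169/456·133/338 = 1/8 ✓
b·Ac²: (-31/120)·30/217 + 169/456·380/1183 = 1/12 ✓
b·A²c: 169/456·19/169 = 1/24 ✓; 4 stages ⇒ order 4.

4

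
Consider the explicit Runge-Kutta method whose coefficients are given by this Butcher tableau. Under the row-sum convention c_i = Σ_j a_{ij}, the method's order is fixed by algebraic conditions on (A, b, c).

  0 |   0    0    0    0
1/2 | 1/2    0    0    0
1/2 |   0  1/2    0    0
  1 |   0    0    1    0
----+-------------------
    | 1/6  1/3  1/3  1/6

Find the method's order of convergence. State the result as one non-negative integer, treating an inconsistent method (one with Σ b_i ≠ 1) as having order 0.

b = (1/6, 1/3, 1/3, 1/6)
c = (0, 1/2, 1/2, 1)
Ac = (0, 0, 1/4, 1/2)
Σ b_i: 1/6·1 + 1/3·1 + 1/3·1 + 1/6·1 = 1 ✓
b·c: 1/3·1/2 + 1/3·1/2 + 1/6·1 = 1/2 ✓
b·c²: 1/3·1/4 + 1/3·1/4 + 1/6·1 = 1/3 ✓
b·Ac: 1/3·1/4 + 1/6·1/2 = 1/6 ✓
b·c³: 1/3·1/8 + 1/3·1/8 + 1/6·1 = 1/4 ✓
b·(c∘Ac): 1/3·1/8 + 1/6·1/2 = 1/8 ✓
b·Ac²: 1/3·1/8 + 1/6·1/4 = 1/12 ✓
b·A²c: 1/6·1/4 = 1/24 ✓; 4 stages ⇒ order 4.

4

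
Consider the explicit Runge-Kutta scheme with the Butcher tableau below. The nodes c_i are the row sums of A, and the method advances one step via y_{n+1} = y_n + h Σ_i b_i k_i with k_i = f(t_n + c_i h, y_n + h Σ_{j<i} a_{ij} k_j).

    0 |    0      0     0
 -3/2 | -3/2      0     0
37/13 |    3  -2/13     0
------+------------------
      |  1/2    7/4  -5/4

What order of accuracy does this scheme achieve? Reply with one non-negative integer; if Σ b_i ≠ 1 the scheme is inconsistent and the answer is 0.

1

b = (1/2, 7/4, -5/4)
c = (0, -3/2, 37/13)
Ac = (0, 0, 3/13)
Σ b_i: 1/2·1 + 7/4·1 + (-5/4)·1 = 1 ✓
b·c: 7/4·(-3/2) + (-5/4)·37/13 = -643/104 ≠ 1/2 ⇒ order 1.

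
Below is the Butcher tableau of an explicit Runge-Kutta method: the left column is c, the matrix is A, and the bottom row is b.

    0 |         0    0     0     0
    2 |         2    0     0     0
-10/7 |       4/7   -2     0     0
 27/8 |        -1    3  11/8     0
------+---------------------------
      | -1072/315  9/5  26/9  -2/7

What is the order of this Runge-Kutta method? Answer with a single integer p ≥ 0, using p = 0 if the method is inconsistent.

b = (-1072/315, 9/5, 26/9, -2/7)
c = (0, 2, -10/7, 27/8)
Ac = (0, 0, -4, 113/28)
Σ b_i: (-1072/315)·1 + 9/5·1 + 26/9·1 + (-2/7)·1 = 1 ✓
b·c: 9/5·2 + 26/9·(-10/7) + (-2/7)·27/8 = -1879/1260 ≠ 1/2 ⇒ order 1.

1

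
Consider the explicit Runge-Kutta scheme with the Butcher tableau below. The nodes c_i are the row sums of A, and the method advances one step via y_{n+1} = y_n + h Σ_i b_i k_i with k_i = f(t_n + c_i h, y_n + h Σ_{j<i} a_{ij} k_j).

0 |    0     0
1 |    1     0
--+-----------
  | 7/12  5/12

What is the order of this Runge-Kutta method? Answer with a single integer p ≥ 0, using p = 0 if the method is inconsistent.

1

b = (7/12, 5/12)
c = (0, 1)
Σ b_i: 7/12·1 + 5/12·1 = 1 ✓
b·c: 5/12·1 = 5/12 ≠ 1/2 ⇒ order 1.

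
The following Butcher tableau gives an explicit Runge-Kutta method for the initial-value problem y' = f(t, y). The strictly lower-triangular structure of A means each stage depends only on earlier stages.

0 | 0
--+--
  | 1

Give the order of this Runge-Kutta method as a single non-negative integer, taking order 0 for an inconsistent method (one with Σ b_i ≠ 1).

b = (1)
c = (0)
Σ b_i: 1·1 = 1 ✓; 1 stage ⇒ order 1.

1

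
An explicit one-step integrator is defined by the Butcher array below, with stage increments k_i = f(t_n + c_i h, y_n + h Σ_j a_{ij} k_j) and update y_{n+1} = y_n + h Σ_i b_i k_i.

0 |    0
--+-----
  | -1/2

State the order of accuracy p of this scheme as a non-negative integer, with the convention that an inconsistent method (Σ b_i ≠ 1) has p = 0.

0

b = (-1/2)
c = (0)
Σ b_i: (-1/2)·1 = -1/2 ≠ 1 ⇒ order 0.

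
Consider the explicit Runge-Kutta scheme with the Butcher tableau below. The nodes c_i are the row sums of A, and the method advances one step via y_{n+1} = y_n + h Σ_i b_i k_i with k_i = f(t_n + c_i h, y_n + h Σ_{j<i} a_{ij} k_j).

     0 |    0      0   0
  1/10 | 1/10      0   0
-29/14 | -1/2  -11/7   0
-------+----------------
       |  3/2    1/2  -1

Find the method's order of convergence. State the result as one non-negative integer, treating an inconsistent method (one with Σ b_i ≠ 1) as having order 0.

1

b = (3/2, 1/2, -1)
c = (0, 1/10, -29/14)
Ac = (0, 0, -11/70)
Σ b_i: 3/2·1 + 1/2·1 + (-1)·1 = 1 ✓
b·c: 1/2·1/10 + (-1)·(-29/14) = 297/140 ≠ 1/2 ⇒ order 1.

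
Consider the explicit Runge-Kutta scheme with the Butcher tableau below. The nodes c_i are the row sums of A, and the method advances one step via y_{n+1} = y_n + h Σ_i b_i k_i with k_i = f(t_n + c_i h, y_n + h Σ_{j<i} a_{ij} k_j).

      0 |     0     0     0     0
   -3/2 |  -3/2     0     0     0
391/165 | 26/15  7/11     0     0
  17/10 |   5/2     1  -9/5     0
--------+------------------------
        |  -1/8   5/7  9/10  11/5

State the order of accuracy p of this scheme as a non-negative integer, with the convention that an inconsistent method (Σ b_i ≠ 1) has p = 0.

0

b = (-1/8, 5/7, 9/10, 11/5)
c = (0, -3/2, 391/165, 17/10)
Ac = (0, 0, -21/22, -3171/550)
Σ b_i: (-1/8)·1 + 5/7·1 + 9/10·1 + 11/5·1 = 1033/280 ≠ 1 ⇒ order 0.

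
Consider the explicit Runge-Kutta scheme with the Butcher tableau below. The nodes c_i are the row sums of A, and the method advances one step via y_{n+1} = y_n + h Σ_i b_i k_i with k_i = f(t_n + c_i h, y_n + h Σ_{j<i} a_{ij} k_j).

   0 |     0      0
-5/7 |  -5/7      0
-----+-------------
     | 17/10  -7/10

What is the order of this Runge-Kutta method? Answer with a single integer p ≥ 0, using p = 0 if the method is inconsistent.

2

b = (17/10, -7/10)
c = (0, -5/7)
Σ b_i: 17/10·1 + (-7/10)·1 = 1 ✓
b·c: (-7/10)·(-5/7) = 1/2 ✓; 2 stages ⇒ order 2.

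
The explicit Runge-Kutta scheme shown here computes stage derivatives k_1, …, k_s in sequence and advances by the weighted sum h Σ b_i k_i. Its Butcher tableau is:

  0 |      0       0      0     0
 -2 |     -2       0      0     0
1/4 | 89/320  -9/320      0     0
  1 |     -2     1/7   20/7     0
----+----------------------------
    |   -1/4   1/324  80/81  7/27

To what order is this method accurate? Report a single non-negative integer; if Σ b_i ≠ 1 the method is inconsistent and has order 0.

b = (-1/4, 1/324, 80/81, 7/27)
c = (0, -2, 1/4, 1)
Ac = (0, 0, 9/160, 3/7)
Σ b_i: (-1/4)·1 + 1/324·1 + 80/81·1 + 7/27·1 = 1 ✓
b·c: 1/324·(-2) + 80/81·1/4 + 7/27·1 = 1/2 ✓
b·c²: 1/324·4 + 80/81·1/16 + 7/27·1 = 1/3 ✓
b·Ac: 80/81·9/160 + 7/27·3/7 = 1/6 ✓
b·c³: 1/324·(-8) + 80/81·1/64 + 7/27·1 = 1/4 ✓
b·(c∘Ac): 80/81·9/640 + 7/27·3/7 = 1/8 ✓
b·Ac²: 80/81·(-9/80) + 7/27·3/4 = 1/12 ✓
b·A²c: 7/27·9/56 = 1/24 ✓; 4 stages ⇒ order 4.

4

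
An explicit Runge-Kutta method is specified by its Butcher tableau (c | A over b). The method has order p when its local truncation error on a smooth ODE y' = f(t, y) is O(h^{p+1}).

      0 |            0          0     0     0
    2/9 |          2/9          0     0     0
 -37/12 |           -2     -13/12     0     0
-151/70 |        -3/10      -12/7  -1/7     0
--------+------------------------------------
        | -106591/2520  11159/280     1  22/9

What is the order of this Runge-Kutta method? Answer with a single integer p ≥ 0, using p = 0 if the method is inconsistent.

2

b = (-106591/2520, 11159/280, 1, 22/9)
c = (0, 2/9, -37/12, -151/70)
Ac = (0, 0, -13/54, 5/84)
Σ b_i: (-106591/2520)·1 + 11159/280·1 + 1·1 + 22/9·1 = 1 ✓
b·c: 11159/280·2/9 + 1·(-37/12) + 22/9·(-151/70) = 1/2 ✓
b·c²: 11159/280·4/81 + 1·1369/144 + 22/9·22801/4900 = 36276137/1587600 ≠ 1/3 ⇒ order 2.
b·Ac: 1·(-13/54) + 22/9·5/84 = -2/21 ≠ 1/6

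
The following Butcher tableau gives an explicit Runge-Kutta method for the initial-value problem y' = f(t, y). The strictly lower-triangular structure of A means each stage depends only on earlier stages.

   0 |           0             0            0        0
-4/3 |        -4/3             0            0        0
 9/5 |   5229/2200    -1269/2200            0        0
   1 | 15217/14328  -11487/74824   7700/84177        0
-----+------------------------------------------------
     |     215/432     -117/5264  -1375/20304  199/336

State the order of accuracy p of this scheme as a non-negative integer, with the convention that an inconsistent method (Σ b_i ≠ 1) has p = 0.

4

b = (215/432, -117/5264, -1375/20304, 199/336)
c = (0, -4/3, 9/5, 1)
Ac = (0, 0, 423/550, 147/398)
Σ b_i: 215/432·1 + (-117/5264)·1 + (-1375/20304)·1 + 199/336·1 = 1 ✓
b·c: (-117/5264)·(-4/3) + (-1375/20304)·9/5 + 199/336·1 = 1/2 ✓
b·c²: (-117/5264)·16/9 + (-1375/20304)·81/25 + 199/336·1 = 1/3 ✓
b·Ac: (-1375/20304)·423/550 + 199/336·147/398 = 1/6 ✓
b·c³: (-117/5264)·(-64/27) + (-1375/20304)·729/125 + 199/336·1 = 1/4 ✓
b·(c∘Ac): (-1375/20304)·3807/2750 + 199/336·147/398 = 1/8 ✓
b·Ac²: (-1375/20304)·(-282/275) + 199/336·14/597 = 1/12 ✓
b·A²c: 199/336·14/199 = 1/24 ✓; 4 stages ⇒ order 4.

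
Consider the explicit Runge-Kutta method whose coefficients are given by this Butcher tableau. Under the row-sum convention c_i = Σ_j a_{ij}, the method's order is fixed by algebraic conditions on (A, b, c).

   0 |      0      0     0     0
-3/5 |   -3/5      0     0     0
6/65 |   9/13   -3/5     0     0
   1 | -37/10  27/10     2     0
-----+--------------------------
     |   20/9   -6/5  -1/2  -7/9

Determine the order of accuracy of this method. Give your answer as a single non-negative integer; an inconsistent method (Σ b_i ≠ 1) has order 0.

b = (20/9, -6/5, -1/2, -7/9)
c = (0, -3/5, 6/65, 1)
Ac = (0, 0, 9/25, -933/650)
Σ b_i: 20/9·1 + (-6/5)·1 + (-1/2)·1 + (-7/9)·1 = -23/90 ≠ 1 ⇒ order 0.

0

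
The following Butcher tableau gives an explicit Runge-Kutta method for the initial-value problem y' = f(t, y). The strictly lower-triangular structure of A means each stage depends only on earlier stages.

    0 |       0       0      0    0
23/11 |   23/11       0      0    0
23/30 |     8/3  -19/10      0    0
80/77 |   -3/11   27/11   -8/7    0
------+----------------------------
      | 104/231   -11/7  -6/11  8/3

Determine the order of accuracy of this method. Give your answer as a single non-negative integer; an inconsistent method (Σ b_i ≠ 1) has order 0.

1

b = (104/231, -11/7, -6/11, 8/3)
c = (0, 23/11, 23/30, 80/77)
Ac = (0, 0, -437/110, 54073/12705)
Σ b_i: 104/231·1 + (-11/7)·1 + (-6/11)·1 + 8/3·1 = 1 ✓
b·c: (-11/7)·23/11 + (-6/11)·23/30 + 8/3·80/77 = -14/15 ≠ 1/2 ⇒ order 1.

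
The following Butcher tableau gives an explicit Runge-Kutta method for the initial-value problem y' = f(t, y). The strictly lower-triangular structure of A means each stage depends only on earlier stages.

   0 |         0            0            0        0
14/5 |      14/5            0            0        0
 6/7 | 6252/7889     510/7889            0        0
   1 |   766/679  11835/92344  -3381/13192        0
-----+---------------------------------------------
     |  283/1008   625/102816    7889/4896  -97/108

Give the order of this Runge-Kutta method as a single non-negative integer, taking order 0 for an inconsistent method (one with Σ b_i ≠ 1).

4

b = (283/1008, 625/102816, 7889/4896, -97/108)
c = (0, 14/5, 6/7, 1)
Ac = (0, 0, 204/1127, 27/194)
Σ b_i: 283/1008·1 + 625/102816·1 + 7889/4896·1 + (-97/108)·1 = 1 ✓
b·c: 625/102816·14/5 + 7889/4896·6/7 + (-97/108)·1 = 1/2 ✓
b·c²: 625/102816·196/25 + 7889/4896·36/49 + (-97/108)·1 = 1/3 ✓
b·Ac: 7889/4896·204/1127 + (-97/108)·27/194 = 1/6 ✓
b·c³: 625/102816·2744/125 + 7889/4896·216/343 + (-97/108)·1 = 1/4 ✓
b·(c∘Ac): 7889/4896·1224/7889 + (-97/108)·27/194 = 1/8 ✓
b·Ac²: 7889/4896·408/805 + (-97/108)·396/485 = 1/12 ✓
b·A²c: (-97/108)·(-9/194) = 1/24 ✓; 4 stages ⇒ order 4.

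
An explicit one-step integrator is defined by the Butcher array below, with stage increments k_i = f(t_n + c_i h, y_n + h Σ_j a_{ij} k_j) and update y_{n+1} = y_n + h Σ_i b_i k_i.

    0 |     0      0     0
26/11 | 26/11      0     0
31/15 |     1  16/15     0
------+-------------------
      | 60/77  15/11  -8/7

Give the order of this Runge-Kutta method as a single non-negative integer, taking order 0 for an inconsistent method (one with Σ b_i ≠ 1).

b = (60/77, 15/11, -8/7)
c = (0, 26/11, 31/15)
Ac = (0, 0, 416/165)
Σ b_i: 60/77·1 + 15/11·1 + (-8/7)·1 = 1 ✓
b·c: 15/11·26/11 + (-8/7)·31/15 = 10942/12705 ≠ 1/2 ⇒ order 1.

1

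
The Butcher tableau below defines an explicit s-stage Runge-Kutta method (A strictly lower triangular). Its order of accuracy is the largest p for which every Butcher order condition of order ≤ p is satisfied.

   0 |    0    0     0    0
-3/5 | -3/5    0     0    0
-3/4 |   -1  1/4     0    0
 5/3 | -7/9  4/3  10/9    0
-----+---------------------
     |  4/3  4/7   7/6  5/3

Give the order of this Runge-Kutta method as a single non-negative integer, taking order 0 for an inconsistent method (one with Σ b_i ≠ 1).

b = (4/3, 4/7, 7/6, 5/3)
c = (0, -3/5, -3/4, 5/3)
Ac = (0, 0, -3/20, -49/30)
Σ b_i: 4/3·1 + 4/7·1 + 7/6·1 + 5/3·1 = 199/42 ≠ 1 ⇒ order 0.

0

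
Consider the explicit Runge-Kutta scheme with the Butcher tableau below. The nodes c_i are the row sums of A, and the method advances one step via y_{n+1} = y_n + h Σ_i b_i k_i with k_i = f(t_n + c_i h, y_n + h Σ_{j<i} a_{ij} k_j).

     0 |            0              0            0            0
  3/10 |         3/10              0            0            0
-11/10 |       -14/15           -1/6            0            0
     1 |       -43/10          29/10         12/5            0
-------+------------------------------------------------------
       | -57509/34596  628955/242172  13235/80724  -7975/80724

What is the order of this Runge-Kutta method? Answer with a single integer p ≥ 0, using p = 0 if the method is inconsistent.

b = (-57509/34596, 628955/242172, 13235/80724, -7975/80724)
c = (0, 3/10, -11/10, 1)
Ac = (0, 0, -1/20, -177/100)
Σ b_i: (-57509/34596)·1 + 628955/242172·1 + 13235/80724·1 + (-7975/80724)·1 = 1 ✓
b·c: 628955/242172·3/10 + 13235/80724·(-11/10) + (-7975/80724)·1 = 1/2 ✓
b·c²: 628955/242172·9/100 + 13235/80724·121/100 + (-7975/80724)·1 = 1/3 ✓
b·Ac: 13235/80724·(-1/20) + (-7975/80724)·(-177/100) = 1/6 ✓
b·c³: 628955/242172·27/1000 + 13235/80724·(-1331/1000) + (-7975/80724)·1 = -284717/1153200 ≠ 1/4 ⇒ order 3.
b·(c∘Ac): 13235/80724·11/200 + (-7975/80724)·(-177/100) = 84821/461280 ≠ 1/8
b·Ac²: 13235/80724·(-3/200) + (-7975/80724)·633/200 = -6057/19220 ≠ 1/12
b·A²c: (-7975/80724)·(-3/25) = 319/26908 ≠ 1/24

3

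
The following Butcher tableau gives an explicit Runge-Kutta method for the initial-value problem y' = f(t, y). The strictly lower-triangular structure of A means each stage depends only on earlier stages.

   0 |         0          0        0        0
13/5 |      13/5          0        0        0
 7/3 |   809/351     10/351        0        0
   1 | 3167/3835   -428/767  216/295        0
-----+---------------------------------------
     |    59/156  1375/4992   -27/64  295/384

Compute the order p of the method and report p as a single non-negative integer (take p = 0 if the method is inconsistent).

4

b = (59/156, 1375/4992, -27/64, 295/384)
c = (0, 13/5, 7/3, 1)
Ac = (0, 0, 2/27, 76/295)
Σ b_i: 59/156·1 + 1375/4992·1 + (-27/64)·1 + 295/384·1 = 1 ✓
b·c: 1375/4992·13/5 + (-27/64)·7/3 + 295/384·1 = 1/2 ✓
b·c²: 1375/4992·169/25 + (-27/64)·49/9 + 295/384·1 = 1/3 ✓
b·Ac: (-27/64)·2/27 + 295/384·76/295 = 1/6 ✓
b·c³: 1375/4992·2197/125 + (-27/64)·343/27 + 295/384·1 = 1/4 ✓
b·(c∘Ac): (-27/64)·14/81 + 295/384·76/295 = 1/8 ✓
b·Ac²: (-27/64)·26/135 + 295/384·316/1475 = 1/12 ✓
b·A²c: 295/384·16/295 = 1/24 ✓; 4 stages ⇒ order 4.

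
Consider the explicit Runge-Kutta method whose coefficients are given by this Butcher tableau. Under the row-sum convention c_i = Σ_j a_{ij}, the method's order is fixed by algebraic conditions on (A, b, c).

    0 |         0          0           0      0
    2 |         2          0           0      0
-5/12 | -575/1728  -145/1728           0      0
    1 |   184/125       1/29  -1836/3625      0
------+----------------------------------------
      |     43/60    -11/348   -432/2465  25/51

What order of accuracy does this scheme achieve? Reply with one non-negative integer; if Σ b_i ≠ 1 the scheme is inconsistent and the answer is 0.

4

b = (43/60, -11/348, -432/2465, 25/51)
c = (0, 2, -5/12, 1)
Ac = (0, 0, -145/864, 7/25)
Σ b_i: 43/60·1 + (-11/348)·1 + (-432/2465)·1 + 25/51·1 = 1 ✓
b·c: (-11/348)·2 + (-432/2465)·(-5/12) + 25/51·1 = 1/2 ✓
b·c²: (-11/348)·4 + (-432/2465)·25/144 + 25/51·1 = 1/3 ✓
b·Ac: (-432/2465)·(-145/864) + 25/51·7/25 = 1/6 ✓
b·c³: (-11/348)·8 + (-432/2465)·(-125/1728) + 25/51·1 = 1/4 ✓
b·(c∘Ac): (-432/2465)·725/10368 + 25/51·7/25 = 1/8 ✓
b·Ac²: (-432/2465)·(-145/432) + 25/51·1/20 = 1/12 ✓
b·A²c: 25/51·17/200 = 1/24 ✓; 4 stages ⇒ order 4.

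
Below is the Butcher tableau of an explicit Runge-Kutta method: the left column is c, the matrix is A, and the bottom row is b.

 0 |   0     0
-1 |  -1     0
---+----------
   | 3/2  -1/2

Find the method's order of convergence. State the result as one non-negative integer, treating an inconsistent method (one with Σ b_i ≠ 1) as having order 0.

b = (3/2, -1/2)
c = (0, -1)
Σ b_i: 3/2·1 + (-1/2)·1 = 1 ✓
b·c: (-1/2)·(-1) = 1/2 ✓; 2 stages ⇒ order 2.

2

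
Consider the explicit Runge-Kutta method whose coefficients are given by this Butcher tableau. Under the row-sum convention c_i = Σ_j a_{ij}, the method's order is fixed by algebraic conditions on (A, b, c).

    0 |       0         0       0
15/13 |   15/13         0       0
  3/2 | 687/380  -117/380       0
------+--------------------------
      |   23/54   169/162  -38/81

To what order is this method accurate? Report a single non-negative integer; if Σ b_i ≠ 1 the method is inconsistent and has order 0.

3

b = (23/54, 169/162, -38/81)
c = (0, 15/13, 3/2)
Ac = (0, 0, -27/76)
Σ b_i: 23/54·1 + 169/162·1 + (-38/81)·1 = 1 ✓
b·c: 169/162·15/13 + (-38/81)·3/2 = 1/2 ✓
b·c²: 169/162·225/169 + (-38/81)·9/4 = 1/3 ✓
b·Ac: (-38/81)·(-27/76) = 1/6 ✓; 3 stages ⇒ order 3.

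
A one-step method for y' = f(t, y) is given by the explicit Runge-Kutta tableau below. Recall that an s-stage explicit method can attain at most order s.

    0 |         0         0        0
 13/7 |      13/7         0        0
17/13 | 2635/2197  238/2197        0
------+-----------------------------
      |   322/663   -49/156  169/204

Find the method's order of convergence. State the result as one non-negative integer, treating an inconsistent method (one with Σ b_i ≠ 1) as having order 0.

b = (322/663, -49/156, 169/204)
c = (0, 13/7, 17/13)
Ac = (0, 0, 34/169)
Σ b_i: 322/663·1 + (-49/156)·1 + 169/204·1 = 1 ✓
b·c: (-49/156)·13/7 + 169/204·17/13 = 1/2 ✓
b·c²: (-49/156)·169/49 + 169/204·289/169 = 1/3 ✓
b·Ac: 169/204·34/169 = 1/6 ✓; 3 stages ⇒ order 3.

3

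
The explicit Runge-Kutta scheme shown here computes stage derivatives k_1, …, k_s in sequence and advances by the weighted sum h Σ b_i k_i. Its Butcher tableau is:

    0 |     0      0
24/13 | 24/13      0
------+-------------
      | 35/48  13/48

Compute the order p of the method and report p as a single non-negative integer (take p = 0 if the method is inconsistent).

b = (35/48, 13/48)
c = (0, 24/13)
Σ b_i: 35/48·1 + 13/48·1 = 1 ✓
b·c: 13/48·24/13 = 1/2 ✓; 2 stages ⇒ order 2.

2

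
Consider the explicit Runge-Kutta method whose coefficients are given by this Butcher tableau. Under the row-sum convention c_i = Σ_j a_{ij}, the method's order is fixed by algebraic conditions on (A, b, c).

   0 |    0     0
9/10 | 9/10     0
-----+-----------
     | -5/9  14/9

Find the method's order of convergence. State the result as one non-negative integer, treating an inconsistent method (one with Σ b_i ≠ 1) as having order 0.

b = (-5/9, 14/9)
c = (0, 9/10)
Σ b_i: (-5/9)·1 + 14/9·1 = 1 ✓
b·c: 14/9·9/10 = 7/5 ≠ 1/2 ⇒ order 1.

1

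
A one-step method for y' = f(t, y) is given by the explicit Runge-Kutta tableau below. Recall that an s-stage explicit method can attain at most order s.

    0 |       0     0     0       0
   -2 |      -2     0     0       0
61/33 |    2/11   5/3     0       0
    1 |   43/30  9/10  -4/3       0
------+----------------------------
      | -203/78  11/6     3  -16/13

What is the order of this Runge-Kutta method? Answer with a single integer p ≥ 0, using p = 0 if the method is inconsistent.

1

b = (-203/78, 11/6, 3, -16/13)
c = (0, -2, 61/33, 1)
Ac = (0, 0, -10/3, -2111/495)
Σ b_i: (-203/78)·1 + 11/6·1 + 3·1 + (-16/13)·1 = 1 ✓
b·c: 11/6·(-2) + 3·61/33 + (-16/13)·1 = 278/429 ≠ 1/2 ⇒ order 1.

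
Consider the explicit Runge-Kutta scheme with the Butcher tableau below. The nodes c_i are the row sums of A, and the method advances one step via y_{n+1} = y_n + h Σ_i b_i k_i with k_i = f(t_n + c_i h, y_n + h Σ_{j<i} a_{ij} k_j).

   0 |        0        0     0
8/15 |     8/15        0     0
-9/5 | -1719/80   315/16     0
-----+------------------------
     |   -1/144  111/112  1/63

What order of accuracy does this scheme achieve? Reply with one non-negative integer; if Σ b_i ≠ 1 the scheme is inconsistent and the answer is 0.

b = (-1/144, 111/112, 1/63)
c = (0, 8/15, -9/5)
Ac = (0, 0, 21/2)
Σ b_i: (-1/144)·1 + 111/112·1 + 1/63·1 = 1 ✓
b·c: 111/112·8/15 + 1/63·(-9/5) = 1/2 ✓
b·c²: 111/112·64/225 + 1/63·81/25 = 1/3 ✓
b·Ac: 1/63·21/2 = 1/6 ✓; 3 stages ⇒ order 3.

3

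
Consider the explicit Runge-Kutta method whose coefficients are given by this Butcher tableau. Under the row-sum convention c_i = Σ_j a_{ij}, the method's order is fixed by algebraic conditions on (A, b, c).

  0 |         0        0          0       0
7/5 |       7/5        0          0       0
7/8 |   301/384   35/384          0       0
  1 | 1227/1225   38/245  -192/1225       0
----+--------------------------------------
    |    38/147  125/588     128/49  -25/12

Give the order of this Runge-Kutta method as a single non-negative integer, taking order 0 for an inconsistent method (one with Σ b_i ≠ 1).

b = (38/147, 125/588, 128/49, -25/12)
c = (0, 7/5, 7/8, 1)
Ac = (0, 0, 49/384, 2/25)
Σ b_i: 38/147·1 + 125/588·1 + 128/49·1 + (-25/12)·1 = 1 ✓
b·c: 125/588·7/5 + 128/49·7/8 + (-25/12)·1 = 1/2 ✓
b·c²: 125/588·49/25 + 128/49·49/64 + (-25/12)·1 = 1/3 ✓
b·Ac: 128/49·49/384 + (-25/12)·2/25 = 1/6 ✓
b·c³: 125/588·343/125 + 128/49·343/512 + (-25/12)·1 = 1/4 ✓
b·(c∘Ac): 128/49·343/3072 + (-25/12)·2/25 = 1/8 ✓
b·Ac²: 128/49·343/1920 + (-25/12)·23/125 = 1/12 ✓
b·A²c: (-25/12)·(-1/50) = 1/24 ✓; 4 stages ⇒ order 4.

4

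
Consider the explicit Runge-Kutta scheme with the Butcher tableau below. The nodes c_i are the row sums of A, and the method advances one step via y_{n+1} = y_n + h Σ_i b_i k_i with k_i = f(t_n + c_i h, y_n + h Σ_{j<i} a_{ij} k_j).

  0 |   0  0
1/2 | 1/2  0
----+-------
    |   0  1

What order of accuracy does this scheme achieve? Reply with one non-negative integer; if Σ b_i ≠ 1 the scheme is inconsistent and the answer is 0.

b = (0, 1)
c = (0, 1/2)
Σ b_i: 1·1 = 1 ✓
b·c: 1·1/2 = 1/2 ✓; 2 stages ⇒ order 2.

2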